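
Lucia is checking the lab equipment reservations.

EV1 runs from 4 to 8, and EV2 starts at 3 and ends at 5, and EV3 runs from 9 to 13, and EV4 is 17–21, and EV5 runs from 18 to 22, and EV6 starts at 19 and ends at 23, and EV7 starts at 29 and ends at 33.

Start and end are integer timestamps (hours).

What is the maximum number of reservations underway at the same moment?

Walk through starts and ends in time order (an end at T is processed before a start at T):
3 start EV2 → 1
4 start EV1 → 2
5 end EV2 → 1
8 end EV1 → 0
9 start EV3 → 1
13 end EV3 → 0
17 start EV4 → 1
18 start EV5 → 2
19 start EV6 → 3
21 end EV4 → 2
22 end EV5 → 1
23 end EV6 → 0
29 start EV7 → 1
33 end EV7 → 0
Peak is 3, at 19 (EV4, EV5, EV6).

3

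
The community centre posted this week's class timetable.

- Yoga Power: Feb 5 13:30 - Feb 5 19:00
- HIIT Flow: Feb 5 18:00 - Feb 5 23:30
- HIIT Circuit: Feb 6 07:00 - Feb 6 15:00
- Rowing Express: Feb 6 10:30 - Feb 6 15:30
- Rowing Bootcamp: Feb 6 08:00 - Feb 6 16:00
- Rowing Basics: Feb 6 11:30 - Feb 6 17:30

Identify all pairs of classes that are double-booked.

HIIT Circuit & Rowing Basics, HIIT Circuit & Rowing Bootcamp, HIIT Circuit & Rowing Express, HIIT Flow & Yoga Power, Rowing Basics & Rowing Bootcamp, Rowing Basics & Rowing Express, Rowing Bootcamp & Rowing Express

Two intervals overlap when each starts before the other ends.
Sorted by start: Yoga Power, HIIT Flow, HIIT Circuit, Rowing Bootcamp, Rowing Express, Rowing Basics.
HIIT Flow starts before Yoga Power ends → Yoga Power and HIIT Flow overlap.
HIIT Circuit starts after Yoga Power ends, so nothing later overlaps Yoga Power either.
HIIT Circuit starts after HIIT Flow ends, so nothing later overlaps HIIT Flow either.
Rowing Bootcamp starts before HIIT Circuit ends → HIIT Circuit and Rowing Bootcamp overlap.
Rowing Express starts before HIIT Circuit ends → HIIT Circuit and Rowing Express overlap.
Rowing Basics starts before HIIT Circuit ends → HIIT Circuit and Rowing Basics overlap.
Rowing Express starts before Rowing Bootcamp ends → Rowing Bootcamp and Rowing Express overlap.
Rowing Basics starts before Rowing Bootcamp ends → Rowing Bootcamp and Rowing Basics overlap.
Rowing Basics starts before Rowing Express ends → Rowing Express and Rowing Basics overlap.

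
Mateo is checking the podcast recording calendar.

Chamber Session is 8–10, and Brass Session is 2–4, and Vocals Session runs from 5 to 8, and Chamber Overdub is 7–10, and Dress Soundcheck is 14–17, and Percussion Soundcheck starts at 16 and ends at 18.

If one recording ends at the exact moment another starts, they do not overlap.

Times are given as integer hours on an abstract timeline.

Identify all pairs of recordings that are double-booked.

Chamber Overdub & Chamber Session, Chamber Overdub & Vocals Session, Dress Soundcheck & Percussion Soundcheck

Two intervals overlap when each starts before the other ends.
Sorted by start: Brass Session, Vocals Session, Chamber Overdub, Chamber Session, Dress Soundcheck, Percussion Soundcheck.
Vocals Session starts after Brass Session ends, so Brass Session has no further overlaps.
Chamber Overdub starts before Vocals Session ends → Vocals Session and Chamber Overdub overlap.
Chamber Session starts exactly when Vocals Session ends (back-to-back, no overlap), so Vocals Session has no further overlaps.
Chamber Session starts before Chamber Overdub ends → Chamber Overdub and Chamber Session overlap.
Dress Soundcheck starts after Chamber Overdub ends, so Chamber Overdub has no further overlaps.
Dress Soundcheck starts after Chamber Session ends, so Chamber Session has no further overlaps.
Percussion Soundcheck starts before Dress Soundcheck ends → Dress Soundcheck and Percussion Soundcheck overlap.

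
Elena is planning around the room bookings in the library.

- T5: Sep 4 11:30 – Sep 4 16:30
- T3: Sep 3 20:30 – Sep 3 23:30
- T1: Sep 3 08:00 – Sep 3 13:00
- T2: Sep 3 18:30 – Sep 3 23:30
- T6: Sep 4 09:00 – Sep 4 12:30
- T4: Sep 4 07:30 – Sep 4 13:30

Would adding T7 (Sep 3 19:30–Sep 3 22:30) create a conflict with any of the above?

Yes — it overlaps T2, T3

T1: ends Sep 3 13:00 at or before T7 starts Sep 3 19:30 → clear.
T2: starts Sep 3 18:30 before T7 ends Sep 3 22:30, and ends Sep 3 23:30 after T7 starts Sep 3 19:30 → overlap.
T3: starts Sep 3 20:30 before T7 ends Sep 3 22:30, and ends Sep 3 23:30 after T7 starts Sep 3 19:30 → overlap.
T4: starts Sep 4 07:30 at or after T7 ends Sep 3 22:30 → clear.
T6: starts Sep 4 09:00 at or after T7 ends Sep 3 22:30 → clear.
T5: starts Sep 4 11:30 at or after T7 ends Sep 3 22:30 → clear.
T7 overlaps T2, T3.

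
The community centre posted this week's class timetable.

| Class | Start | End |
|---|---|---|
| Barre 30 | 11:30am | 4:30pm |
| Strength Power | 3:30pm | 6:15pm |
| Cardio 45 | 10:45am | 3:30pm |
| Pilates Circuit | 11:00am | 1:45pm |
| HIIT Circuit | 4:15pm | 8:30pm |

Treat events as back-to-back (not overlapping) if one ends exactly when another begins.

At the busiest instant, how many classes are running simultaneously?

Sweep the timeline, counting +1 at each start and −1 at each end (ends before starts at a tie):
10:45am start Cardio 45 → 1
11:00am start Pilates Circuit → 2
11:30am start Barre 30 → 3
1:45pm end Pilates Circuit → 2
3:30pm end Cardio 45 → 1
3:30pm start Strength Power → 2
4:15pm start HIIT Circuit → 3
4:30pm end Barre 30 → 2
6:15pm end Strength Power → 1
8:30pm end HIIT Circuit → 0
Peak is 3, at 11:30am (Barre 30, Cardio 45, Pilates Circuit).

3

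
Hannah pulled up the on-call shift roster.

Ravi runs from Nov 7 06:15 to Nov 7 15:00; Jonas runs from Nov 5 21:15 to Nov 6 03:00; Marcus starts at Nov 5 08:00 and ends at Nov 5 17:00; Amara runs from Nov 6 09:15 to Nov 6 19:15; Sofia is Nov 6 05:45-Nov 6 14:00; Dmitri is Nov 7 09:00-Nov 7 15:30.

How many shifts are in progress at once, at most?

Walk through starts and ends in time order (an end at T is processed before a start at T):
Nov 5 08:00 start Marcus → 1
Nov 5 17:00 end Marcus → 0
Nov 5 21:15 start Jonas → 1
Nov 6 03:00 end Jonas → 0
Nov 6 05:45 start Sofia → 1
Nov 6 09:15 start Amara → 2
Nov 6 14:00 end Sofia → 1
Nov 6 19:15 end Amara → 0
Nov 7 06:15 start Ravi → 1
Nov 7 09:00 start Dmitri → 2
Nov 7 15:00 end Ravi → 1
Nov 7 15:30 end Dmitri → 0
Peak is 2, at Nov 6 09:15 (Amara, Sofia).

2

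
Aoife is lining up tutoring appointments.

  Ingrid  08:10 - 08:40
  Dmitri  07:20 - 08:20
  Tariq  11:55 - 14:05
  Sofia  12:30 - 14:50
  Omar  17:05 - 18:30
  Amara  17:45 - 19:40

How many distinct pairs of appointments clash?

Two intervals overlap when each starts before the other ends.
Sorted by start: Dmitri, Ingrid, Tariq, Sofia, Omar, Amara.
Ingrid starts before Dmitri ends → Dmitri and Ingrid overlap.
Tariq starts after Dmitri ends, so Dmitri has no further overlaps.
Tariq starts after Ingrid ends, so Ingrid has no further overlaps.
Sofia starts before Tariq ends → Tariq and Sofia overlap.
Omar starts after Tariq ends, so Tariq has no further overlaps.
Omar starts after Sofia ends, so Sofia has no further overlaps.
Amara starts before Omar ends → Omar and Amara overlap.
Overlapping pairs: Amara & Omar, Dmitri & Ingrid, Sofia & Tariq — 3 in total.

3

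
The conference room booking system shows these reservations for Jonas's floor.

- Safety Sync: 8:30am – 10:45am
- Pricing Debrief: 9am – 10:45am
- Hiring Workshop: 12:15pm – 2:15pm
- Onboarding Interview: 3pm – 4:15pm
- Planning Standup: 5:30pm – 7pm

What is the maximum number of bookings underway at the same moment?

Walk through starts and ends in time order (an end at T is processed before a start at T):
8:30am start Safety Sync → 1
9am start Pricing Debrief → 2
10:45am end Pricing Debrief → 1
10:45am end Safety Sync → 0
12:15pm start Hiring Workshop → 1
2:15pm end Hiring Workshop → 0
3pm start Onboarding Interview → 1
4:15pm end Onboarding Interview → 0
5:30pm start Planning Standup → 1
7pm end Planning Standup → 0
Peak is 2, at 9am (Pricing Debrief, Safety Sync).

2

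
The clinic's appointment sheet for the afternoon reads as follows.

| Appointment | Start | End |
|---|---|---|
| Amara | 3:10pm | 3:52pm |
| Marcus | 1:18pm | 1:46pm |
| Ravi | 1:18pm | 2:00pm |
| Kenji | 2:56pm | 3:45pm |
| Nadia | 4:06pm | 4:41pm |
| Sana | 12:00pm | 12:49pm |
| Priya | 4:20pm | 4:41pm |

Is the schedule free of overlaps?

Check each pair: they overlap iff neither finishes before the other starts.
Sorted by start: Sana, Marcus, Ravi, Kenji, Amara, Nadia, Priya.
Marcus starts after Sana ends, so Sana has no further overlaps.
Ravi starts before Marcus ends → Marcus and Ravi overlap.
That's a conflict, so the schedule is not conflict-free.

No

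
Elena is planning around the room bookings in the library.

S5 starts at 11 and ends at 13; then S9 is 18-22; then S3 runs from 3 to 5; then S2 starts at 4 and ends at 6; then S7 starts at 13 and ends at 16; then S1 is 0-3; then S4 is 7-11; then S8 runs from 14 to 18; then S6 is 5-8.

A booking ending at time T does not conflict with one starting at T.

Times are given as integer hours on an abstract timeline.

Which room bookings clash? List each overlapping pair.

Sorted by start: S1, S3, S2, S6, S4, S5, S7, S8, S9.
S3 starts exactly when S1 ends (back-to-back, no overlap); S1 is clear from here.
S2 starts before S3 ends → S3 and S2 overlap.
S6 starts exactly when S3 ends (back-to-back, no overlap); S3 is clear from here.
S6 starts before S2 ends → S2 and S6 overlap.
S4 starts after S2 ends; S2 is clear from here.
S4 starts before S6 ends → S6 and S4 overlap.
S5 starts after S6 ends; S6 is clear from here.
S5 starts exactly when S4 ends (back-to-back, no overlap); S4 is clear from here.
S7 starts exactly when S5 ends (back-to-back, no overlap); S5 is clear from here.
S8 starts before S7 ends → S7 and S8 overlap.
S9 starts after S7 ends.
S9 starts exactly when S8 ends (back-to-back, no overlap).

S2 & S3, S2 & S6, S4 & S6, S7 & S8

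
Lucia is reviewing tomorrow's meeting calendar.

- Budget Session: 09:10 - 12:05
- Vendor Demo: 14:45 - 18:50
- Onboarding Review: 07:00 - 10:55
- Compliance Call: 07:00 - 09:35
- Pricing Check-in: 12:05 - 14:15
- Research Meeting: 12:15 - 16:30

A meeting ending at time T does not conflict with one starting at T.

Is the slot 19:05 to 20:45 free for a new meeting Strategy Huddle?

Yes — the slot is free

Onboarding Review: ends 10:55 at or before Strategy Huddle starts 19:05 → clear.
Compliance Call: ends 09:35 at or before Strategy Huddle starts 19:05 → clear.
Budget Session: ends 12:05 at or before Strategy Huddle starts 19:05 → clear.
Pricing Check-in: ends 14:15 at or before Strategy Huddle starts 19:05 → clear.
Research Meeting: ends 16:30 at or before Strategy Huddle starts 19:05 → clear.
Vendor Demo: ends 18:50 at or before Strategy Huddle starts 19:05 → clear.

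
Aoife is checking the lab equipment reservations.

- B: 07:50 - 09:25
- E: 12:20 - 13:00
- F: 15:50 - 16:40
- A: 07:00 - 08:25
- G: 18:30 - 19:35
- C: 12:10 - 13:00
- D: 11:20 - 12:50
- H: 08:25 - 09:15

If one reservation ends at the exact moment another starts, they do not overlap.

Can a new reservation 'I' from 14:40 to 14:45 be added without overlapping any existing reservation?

Yes — the slot is free

A: ends 08:25 at or before I starts 14:40 → clear.
B: ends 09:25 at or before I starts 14:40 → clear.
H: ends 09:15 at or before I starts 14:40 → clear.
D: ends 12:50 at or before I starts 14:40 → clear.
C: ends 13:00 at or before I starts 14:40 → clear.
E: ends 13:00 at or before I starts 14:40 → clear.
F: starts 15:50 at or after I ends 14:45 → clear.
G: starts 18:30 at or after I ends 14:45 → clear.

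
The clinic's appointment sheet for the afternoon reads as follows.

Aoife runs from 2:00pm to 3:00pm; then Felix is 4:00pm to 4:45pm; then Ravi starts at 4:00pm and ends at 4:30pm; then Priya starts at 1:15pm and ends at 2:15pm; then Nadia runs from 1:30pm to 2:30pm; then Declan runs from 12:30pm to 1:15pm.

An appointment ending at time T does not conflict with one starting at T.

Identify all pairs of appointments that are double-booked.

Aoife & Nadia, Aoife & Priya, Felix & Ravi, Nadia & Priya

Sorted by start: Declan, Priya, Nadia, Aoife, Felix, Ravi.
Priya starts exactly when Declan ends (back-to-back, no overlap); Declan is clear from here.
Nadia starts before Priya ends → Priya and Nadia overlap.
Aoife starts before Priya ends → Priya and Aoife overlap.
Felix starts after Priya ends; Priya is clear from here.
Aoife starts before Nadia ends → Nadia and Aoife overlap.
Felix starts after Nadia ends; Nadia is clear from here.
Felix starts after Aoife ends; Aoife is clear from here.
Ravi starts before Felix ends → Felix and Ravi overlap.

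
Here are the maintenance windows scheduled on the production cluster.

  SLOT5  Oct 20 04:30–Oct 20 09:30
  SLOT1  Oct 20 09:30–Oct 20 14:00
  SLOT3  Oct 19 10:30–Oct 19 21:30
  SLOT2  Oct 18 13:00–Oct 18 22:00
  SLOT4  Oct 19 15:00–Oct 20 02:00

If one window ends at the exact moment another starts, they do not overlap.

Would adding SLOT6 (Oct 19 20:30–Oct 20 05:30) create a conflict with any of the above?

SLOT2: ends Oct 18 22:00 at or before SLOT6 starts Oct 19 20:30 → clear.
SLOT3: starts Oct 19 10:30 before SLOT6 ends Oct 20 05:30, and ends Oct 19 21:30 after SLOT6 starts Oct 19 20:30 → overlap.
SLOT4: starts Oct 19 15:00 before SLOT6 ends Oct 20 05:30, and ends Oct 20 02:00 after SLOT6 starts Oct 19 20:30 → overlap.
SLOT5: starts Oct 20 04:30 before SLOT6 ends Oct 20 05:30, and ends Oct 20 09:30 after SLOT6 starts Oct 19 20:30 → overlap.
SLOT1: starts Oct 20 09:30 at or after SLOT6 ends Oct 20 05:30 → clear.
SLOT6 overlaps SLOT3, SLOT4, SLOT5.

Yes — it overlaps SLOT3, SLOT4, SLOT5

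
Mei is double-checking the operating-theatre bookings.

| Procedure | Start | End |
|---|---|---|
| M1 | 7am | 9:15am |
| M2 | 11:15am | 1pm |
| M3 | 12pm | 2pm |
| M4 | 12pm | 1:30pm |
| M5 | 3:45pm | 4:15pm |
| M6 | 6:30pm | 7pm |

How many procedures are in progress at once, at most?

Sweep the timeline, counting +1 at each start and −1 at each end (ends before starts at a tie):
7am start M1 → 1
9:15am end M1 → 0
11:15am start M2 → 1
12pm start M3 → 2
12pm start M4 → 3
1pm end M2 → 2
1:30pm end M4 → 1
2pm end M3 → 0
3:45pm start M5 → 1
4:15pm end M5 → 0
6:30pm start M6 → 1
7pm end M6 → 0
Peak is 3, at 12pm (M2, M3, M4).

3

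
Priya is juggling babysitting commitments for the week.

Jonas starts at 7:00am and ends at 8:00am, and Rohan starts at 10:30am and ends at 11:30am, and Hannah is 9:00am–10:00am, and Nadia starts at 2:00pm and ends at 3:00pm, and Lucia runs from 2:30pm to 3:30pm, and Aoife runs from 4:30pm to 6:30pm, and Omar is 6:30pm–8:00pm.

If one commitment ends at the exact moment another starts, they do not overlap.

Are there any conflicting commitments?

Sorted by start: Jonas, Hannah, Rohan, Nadia, Lucia, Aoife, Omar.
Hannah starts after Jonas ends, so nothing later overlaps Jonas either.
Rohan starts after Hannah ends, so nothing later overlaps Hannah either.
Nadia starts after Rohan ends, so nothing later overlaps Rohan either.
Lucia starts before Nadia ends → Nadia and Lucia overlap.
That's a conflict, so the schedule is not conflict-free.

Yes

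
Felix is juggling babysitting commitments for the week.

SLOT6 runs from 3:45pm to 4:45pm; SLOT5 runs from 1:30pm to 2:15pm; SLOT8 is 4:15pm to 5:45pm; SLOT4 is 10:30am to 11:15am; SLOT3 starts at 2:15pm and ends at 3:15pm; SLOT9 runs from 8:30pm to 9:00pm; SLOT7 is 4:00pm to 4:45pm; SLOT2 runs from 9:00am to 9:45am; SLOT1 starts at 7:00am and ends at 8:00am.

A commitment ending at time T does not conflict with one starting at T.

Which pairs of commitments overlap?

SLOT6 & SLOT7, SLOT6 & SLOT8, SLOT7 & SLOT8

Sorted by start: SLOT1, SLOT2, SLOT4, SLOT5, SLOT3, SLOT6, SLOT7, SLOT8, SLOT9.
SLOT2 starts after SLOT1 ends — done with SLOT1.
SLOT4 starts after SLOT2 ends — done with SLOT2.
SLOT5 starts after SLOT4 ends — done with SLOT4.
SLOT3 starts exactly when SLOT5 ends (back-to-back, no overlap) — done with SLOT5.
SLOT6 starts after SLOT3 ends — done with SLOT3.
SLOT7 starts before SLOT6 ends → SLOT6 and SLOT7 overlap.
SLOT8 starts before SLOT6 ends → SLOT6 and SLOT8 overlap.
SLOT9 starts after SLOT6 ends.
SLOT8 starts before SLOT7 ends → SLOT7 and SLOT8 overlap.
SLOT9 starts after SLOT7 ends.
SLOT9 starts after SLOT8 ends.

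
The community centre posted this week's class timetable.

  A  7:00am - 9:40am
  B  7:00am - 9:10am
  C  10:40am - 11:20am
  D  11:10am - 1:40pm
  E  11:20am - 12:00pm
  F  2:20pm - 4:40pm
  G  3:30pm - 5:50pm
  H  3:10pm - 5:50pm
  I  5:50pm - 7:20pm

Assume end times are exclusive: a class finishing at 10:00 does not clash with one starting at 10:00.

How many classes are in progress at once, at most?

3

Walk through starts and ends in time order (an end at T is processed before a start at T):
7:00am start A → 1
7:00am start B → 2
9:10am end B → 1
9:40am end A → 0
10:40am start C → 1
11:10am start D → 2
11:20am end C → 1
11:20am start E → 2
12:00pm end E → 1
1:40pm end D → 0
2:20pm start F → 1
3:10pm start H → 2
3:30pm start G → 3
4:40pm end F → 2
5:50pm end G → 1
5:50pm end H → 0
5:50pm start I → 1
7:20pm end I → 0
Peak is 3, at 3:30pm (F, G, H).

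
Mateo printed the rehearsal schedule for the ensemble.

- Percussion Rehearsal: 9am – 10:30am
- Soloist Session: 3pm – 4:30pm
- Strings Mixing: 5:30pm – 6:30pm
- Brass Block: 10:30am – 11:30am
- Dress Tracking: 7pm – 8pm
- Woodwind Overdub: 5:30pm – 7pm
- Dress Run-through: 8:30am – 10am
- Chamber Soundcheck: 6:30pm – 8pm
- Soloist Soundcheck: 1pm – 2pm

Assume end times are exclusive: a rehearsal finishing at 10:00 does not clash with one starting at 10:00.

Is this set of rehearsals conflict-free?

Check each pair: they overlap iff neither finishes before the other starts.
Sorted by start: Dress Run-through, Percussion Rehearsal, Brass Block, Soloist Soundcheck, Soloist Session, Strings Mixing, Woodwind Overdub, Chamber Soundcheck, Dress Tracking.
Percussion Rehearsal starts before Dress Run-through ends → Dress Run-through and Percussion Rehearsal overlap.
That's a conflict, so the schedule is not conflict-free.

No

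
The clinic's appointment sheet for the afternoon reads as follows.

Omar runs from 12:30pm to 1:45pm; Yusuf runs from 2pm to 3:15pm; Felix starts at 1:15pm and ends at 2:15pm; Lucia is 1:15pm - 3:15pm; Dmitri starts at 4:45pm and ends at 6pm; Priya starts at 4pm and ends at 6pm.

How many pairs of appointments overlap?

6

Two intervals overlap when each starts before the other ends.
Sorted by start: Omar, Felix, Lucia, Yusuf, Priya, Dmitri.
Felix starts before Omar ends → Omar and Felix overlap.
Lucia starts before Omar ends → Omar and Lucia overlap.
Yusuf starts after Omar ends; Omar is clear from here.
Lucia starts before Felix ends → Felix and Lucia overlap.
Yusuf starts before Felix ends → Felix and Yusuf overlap.
Priya starts after Felix ends; Felix is clear from here.
Yusuf starts before Lucia ends → Lucia and Yusuf overlap.
Priya starts after Lucia ends; Lucia is clear from here.
Priya starts after Yusuf ends; Yusuf is clear from here.
Dmitri starts before Priya ends → Priya and Dmitri overlap.
Overlapping pairs: Dmitri & Priya, Felix & Lucia, Felix & Omar, Felix & Yusuf, Lucia & Omar, Lucia & Yusuf — 6 in total.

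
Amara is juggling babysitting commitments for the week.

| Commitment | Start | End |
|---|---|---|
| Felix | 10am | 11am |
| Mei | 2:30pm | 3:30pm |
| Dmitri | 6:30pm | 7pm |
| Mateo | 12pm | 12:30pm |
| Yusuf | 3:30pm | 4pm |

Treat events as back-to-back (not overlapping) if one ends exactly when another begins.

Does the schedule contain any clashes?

No

Sorted by start: Felix, Mateo, Mei, Yusuf, Dmitri.
Mateo starts after Felix ends, so Felix has no further overlaps.
Mei starts after Mateo ends, so Mateo has no further overlaps.
Yusuf starts exactly when Mei ends (back-to-back, no overlap), so Mei has no further overlaps.
Dmitri starts after Yusuf ends.
Every pair is clear; the schedule has no overlaps.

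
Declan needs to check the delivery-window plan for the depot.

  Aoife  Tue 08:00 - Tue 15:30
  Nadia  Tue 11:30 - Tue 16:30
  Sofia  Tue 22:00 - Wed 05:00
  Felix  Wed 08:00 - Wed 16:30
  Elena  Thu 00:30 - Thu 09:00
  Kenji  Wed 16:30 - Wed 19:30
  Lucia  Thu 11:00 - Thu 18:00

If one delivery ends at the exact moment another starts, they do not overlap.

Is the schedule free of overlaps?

Sorted by start: Aoife, Nadia, Sofia, Felix, Kenji, Elena, Lucia.
Nadia starts before Aoife ends → Aoife and Nadia overlap.
That's a conflict, so the schedule is not conflict-free.

No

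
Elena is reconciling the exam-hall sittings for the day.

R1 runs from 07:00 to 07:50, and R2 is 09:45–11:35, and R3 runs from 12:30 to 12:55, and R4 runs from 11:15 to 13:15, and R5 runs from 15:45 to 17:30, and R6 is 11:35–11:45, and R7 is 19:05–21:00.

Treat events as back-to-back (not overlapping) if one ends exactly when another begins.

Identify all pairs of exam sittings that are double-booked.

Check each pair: they overlap iff neither finishes before the other starts.
Sorted by start: R1, R2, R4, R6, R3, R5, R7.
R2 starts after R1 ends — done with R1.
R4 starts before R2 ends → R2 and R4 overlap.
R6 starts exactly when R2 ends (back-to-back, no overlap) — done with R2.
R6 starts before R4 ends → R4 and R6 overlap.
R3 starts before R4 ends → R4 and R3 overlap.
R5 starts after R4 ends — done with R4.
R3 starts after R6 ends — done with R6.
R5 starts after R3 ends — done with R3.
R7 starts after R5 ends.

R2 & R4, R3 & R4, R4 & R6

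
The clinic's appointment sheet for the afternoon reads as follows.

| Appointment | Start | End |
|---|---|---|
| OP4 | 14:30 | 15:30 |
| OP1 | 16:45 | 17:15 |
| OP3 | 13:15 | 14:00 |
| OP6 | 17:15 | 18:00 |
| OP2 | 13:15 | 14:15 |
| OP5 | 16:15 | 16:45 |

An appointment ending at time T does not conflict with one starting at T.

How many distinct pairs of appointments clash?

1

Check each pair: they overlap iff neither finishes before the other starts.
Sorted by start: OP2, OP3, OP4, OP5, OP1, OP6.
OP3 starts before OP2 ends → OP2 and OP3 overlap.
OP4 starts after OP2 ends, so OP2 has no further overlaps.
OP4 starts after OP3 ends, so OP3 has no further overlaps.
OP5 starts after OP4 ends, so OP4 has no further overlaps.
OP1 starts exactly when OP5 ends (back-to-back, no overlap), so OP5 has no further overlaps.
OP6 starts exactly when OP1 ends (back-to-back, no overlap).
Overlapping pairs: OP2 & OP3 — 1 in total.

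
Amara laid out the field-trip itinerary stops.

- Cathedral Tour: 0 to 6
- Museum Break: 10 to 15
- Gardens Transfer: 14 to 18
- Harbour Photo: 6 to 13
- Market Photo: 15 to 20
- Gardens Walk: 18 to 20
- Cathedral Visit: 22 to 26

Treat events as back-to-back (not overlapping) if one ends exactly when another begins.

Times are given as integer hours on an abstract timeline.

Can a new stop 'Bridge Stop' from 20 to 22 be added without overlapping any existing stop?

Cathedral Tour: ends 6 at or before Bridge Stop starts 20 → clear.
Harbour Photo: ends 13 at or before Bridge Stop starts 20 → clear.
Museum Break: ends 15 at or before Bridge Stop starts 20 → clear.
Gardens Transfer: ends 18 at or before Bridge Stop starts 20 → clear.
Market Photo: ends 20 at or before Bridge Stop starts 20 → clear.
Gardens Walk: ends 20 at or before Bridge Stop starts 20 → clear.
Cathedral Visit: starts 22 at or after Bridge Stop ends 22 → clear.

Yes — the slot is free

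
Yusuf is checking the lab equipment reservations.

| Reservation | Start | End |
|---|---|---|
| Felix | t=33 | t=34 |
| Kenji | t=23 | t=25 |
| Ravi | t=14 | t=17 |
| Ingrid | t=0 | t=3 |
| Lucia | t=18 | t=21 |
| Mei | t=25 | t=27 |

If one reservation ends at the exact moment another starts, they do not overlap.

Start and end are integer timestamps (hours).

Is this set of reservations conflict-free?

Sorted by start: Ingrid, Ravi, Lucia, Kenji, Mei, Felix.
Ravi starts after Ingrid ends, so nothing later overlaps Ingrid either.
Lucia starts after Ravi ends, so nothing later overlaps Ravi either.
Kenji starts after Lucia ends, so nothing later overlaps Lucia either.
Mei starts exactly when Kenji ends (back-to-back, no overlap), so nothing later overlaps Kenji either.
Felix starts after Mei ends.
Every pair is clear; the schedule has no overlaps.

Yes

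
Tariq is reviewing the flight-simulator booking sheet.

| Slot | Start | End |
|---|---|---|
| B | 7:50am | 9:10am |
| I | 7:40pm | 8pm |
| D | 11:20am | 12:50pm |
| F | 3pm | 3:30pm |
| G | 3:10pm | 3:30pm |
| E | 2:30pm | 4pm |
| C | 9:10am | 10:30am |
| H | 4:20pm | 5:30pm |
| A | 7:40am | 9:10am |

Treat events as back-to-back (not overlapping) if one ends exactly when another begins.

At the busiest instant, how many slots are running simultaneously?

3

Sort all start/end points and keep a running count:
7:40am start A → 1
7:50am start B → 2
9:10am end A → 1
9:10am end B → 0
9:10am start C → 1
10:30am end C → 0
11:20am start D → 1
12:50pm end D → 0
2:30pm start E → 1
3pm start F → 2
3:10pm start G → 3
3:30pm end F → 2
3:30pm end G → 1
4pm end E → 0
4:20pm start H → 1
5:30pm end H → 0
7:40pm start I → 1
8pm end I → 0
Peak is 3, at 3:10pm (E, F, G).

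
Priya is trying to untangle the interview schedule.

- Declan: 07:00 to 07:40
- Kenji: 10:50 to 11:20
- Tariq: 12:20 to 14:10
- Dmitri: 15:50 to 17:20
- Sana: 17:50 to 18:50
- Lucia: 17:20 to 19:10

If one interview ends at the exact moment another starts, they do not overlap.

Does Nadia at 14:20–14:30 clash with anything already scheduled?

No — it doesn't clash with anything

Declan: ends 07:40 at or before Nadia starts 14:20 → clear.
Kenji: ends 11:20 at or before Nadia starts 14:20 → clear.
Tariq: ends 14:10 at or before Nadia starts 14:20 → clear.
Dmitri: starts 15:50 at or after Nadia ends 14:30 → clear.
Lucia: starts 17:20 at or after Nadia ends 14:30 → clear.
Sana: starts 17:50 at or after Nadia ends 14:30 → clear.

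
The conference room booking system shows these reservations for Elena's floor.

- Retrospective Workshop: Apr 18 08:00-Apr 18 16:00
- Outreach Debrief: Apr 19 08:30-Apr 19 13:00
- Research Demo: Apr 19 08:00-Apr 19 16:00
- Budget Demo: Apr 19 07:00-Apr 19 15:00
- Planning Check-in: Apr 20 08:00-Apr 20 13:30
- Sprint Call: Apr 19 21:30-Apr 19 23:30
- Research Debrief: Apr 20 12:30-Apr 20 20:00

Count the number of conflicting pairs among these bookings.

4

Sorted by start: Retrospective Workshop, Budget Demo, Research Demo, Outreach Debrief, Sprint Call, Planning Check-in, Research Debrief.
Budget Demo starts after Retrospective Workshop ends, so nothing later overlaps Retrospective Workshop either.
Research Demo starts before Budget Demo ends → Budget Demo and Research Demo overlap.
Outreach Debrief starts before Budget Demo ends → Budget Demo and Outreach Debrief overlap.
Sprint Call starts after Budget Demo ends, so nothing later overlaps Budget Demo either.
Outreach Debrief starts before Research Demo ends → Research Demo and Outreach Debrief overlap.
Sprint Call starts after Research Demo ends, so nothing later overlaps Research Demo either.
Sprint Call starts after Outreach Debrief ends, so nothing later overlaps Outreach Debrief either.
Planning Check-in starts after Sprint Call ends, so nothing later overlaps Sprint Call either.
Research Debrief starts before Planning Check-in ends → Planning Check-in and Research Debrief overlap.
Overlapping pairs: Budget Demo & Outreach Debrief, Budget Demo & Research Demo, Outreach Debrief & Research Demo, Planning Check-in & Research Debrief — 4 in total.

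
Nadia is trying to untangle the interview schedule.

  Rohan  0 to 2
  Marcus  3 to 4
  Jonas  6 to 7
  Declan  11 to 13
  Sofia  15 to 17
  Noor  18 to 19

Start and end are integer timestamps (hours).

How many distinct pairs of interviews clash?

Sorted by start: Rohan, Marcus, Jonas, Declan, Sofia, Noor.
Marcus starts after Rohan ends — done with Rohan.
Jonas starts after Marcus ends — done with Marcus.
Declan starts after Jonas ends — done with Jonas.
Sofia starts after Declan ends — done with Declan.
Noor starts after Sofia ends.
No pair overlaps.

0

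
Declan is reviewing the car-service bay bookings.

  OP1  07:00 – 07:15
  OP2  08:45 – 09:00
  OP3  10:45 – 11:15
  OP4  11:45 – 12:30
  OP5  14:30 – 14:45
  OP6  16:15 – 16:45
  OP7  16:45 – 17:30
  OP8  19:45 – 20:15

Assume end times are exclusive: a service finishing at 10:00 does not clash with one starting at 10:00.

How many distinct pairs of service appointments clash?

Sorted by start: OP1, OP2, OP3, OP4, OP5, OP6, OP7, OP8.
OP2 starts after OP1 ends; OP1 is clear from here.
OP3 starts after OP2 ends; OP2 is clear from here.
OP4 starts after OP3 ends; OP3 is clear from here.
OP5 starts after OP4 ends; OP4 is clear from here.
OP6 starts after OP5 ends; OP5 is clear from here.
OP7 starts exactly when OP6 ends (back-to-back, no overlap); OP6 is clear from here.
OP8 starts after OP7 ends.
No pair overlaps.

0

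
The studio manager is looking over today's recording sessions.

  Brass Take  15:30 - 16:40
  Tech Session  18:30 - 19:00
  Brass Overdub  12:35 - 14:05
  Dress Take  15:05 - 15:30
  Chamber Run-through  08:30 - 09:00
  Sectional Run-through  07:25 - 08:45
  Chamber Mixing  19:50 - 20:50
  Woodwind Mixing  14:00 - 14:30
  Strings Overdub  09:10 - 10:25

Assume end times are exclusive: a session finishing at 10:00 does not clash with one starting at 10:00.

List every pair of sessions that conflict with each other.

Brass Overdub & Woodwind Mixing, Chamber Run-through & Sectional Run-through

Sorted by start: Sectional Run-through, Chamber Run-through, Strings Overdub, Brass Overdub, Woodwind Mixing, Dress Take, Brass Take, Tech Session, Chamber Mixing.
Chamber Run-through starts before Sectional Run-through ends → Sectional Run-through and Chamber Run-through overlap.
Strings Overdub starts after Sectional Run-through ends — done with Sectional Run-through.
Strings Overdub starts after Chamber Run-through ends — done with Chamber Run-through.
Brass Overdub starts after Strings Overdub ends — done with Strings Overdub.
Woodwind Mixing starts before Brass Overdub ends → Brass Overdub and Woodwind Mixing overlap.
Dress Take starts after Brass Overdub ends — done with Brass Overdub.
Dress Take starts after Woodwind Mixing ends — done with Woodwind Mixing.
Brass Take starts exactly when Dress Take ends (back-to-back, no overlap) — done with Dress Take.
Tech Session starts after Brass Take ends — done with Brass Take.
Chamber Mixing starts after Tech Session ends.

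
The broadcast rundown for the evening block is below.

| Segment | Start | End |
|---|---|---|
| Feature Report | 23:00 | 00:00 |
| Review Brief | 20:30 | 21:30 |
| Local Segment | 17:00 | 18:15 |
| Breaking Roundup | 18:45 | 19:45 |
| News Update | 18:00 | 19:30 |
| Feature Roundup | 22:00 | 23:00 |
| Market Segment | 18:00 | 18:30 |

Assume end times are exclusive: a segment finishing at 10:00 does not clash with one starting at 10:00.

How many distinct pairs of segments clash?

4

Sorted by start: Local Segment, News Update, Market Segment, Breaking Roundup, Review Brief, Feature Roundup, Feature Report.
News Update starts before Local Segment ends → Local Segment and News Update overlap.
Market Segment starts before Local Segment ends → Local Segment and Market Segment overlap.
Breaking Roundup starts after Local Segment ends, so Local Segment has no further overlaps.
Market Segment starts before News Update ends → News Update and Market Segment overlap.
Breaking Roundup starts before News Update ends → News Update and Breaking Roundup overlap.
Review Brief starts after News Update ends, so News Update has no further overlaps.
Breaking Roundup starts after Market Segment ends, so Market Segment has no further overlaps.
Review Brief starts after Breaking Roundup ends, so Breaking Roundup has no further overlaps.
Feature Roundup starts after Review Brief ends, so Review Brief has no further overlaps.
Feature Report starts exactly when Feature Roundup ends (back-to-back, no overlap).
Overlapping pairs: Breaking Roundup & News Update, Local Segment & Market Segment, Local Segment & News Update, Market Segment & News Update — 4 in total.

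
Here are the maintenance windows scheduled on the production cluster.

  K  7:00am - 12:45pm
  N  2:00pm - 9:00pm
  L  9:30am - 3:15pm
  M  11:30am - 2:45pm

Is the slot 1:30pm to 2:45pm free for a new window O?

K: ends 12:45pm at or before O starts 1:30pm → clear.
L: starts 9:30am before O ends 2:45pm, and ends 3:15pm after O starts 1:30pm → overlap.
M: starts 11:30am before O ends 2:45pm, and ends 2:45pm after O starts 1:30pm → overlap.
N: starts 2:00pm before O ends 2:45pm, and ends 9:00pm after O starts 1:30pm → overlap.
O overlaps L, M, N.

No — it overlaps L, M, N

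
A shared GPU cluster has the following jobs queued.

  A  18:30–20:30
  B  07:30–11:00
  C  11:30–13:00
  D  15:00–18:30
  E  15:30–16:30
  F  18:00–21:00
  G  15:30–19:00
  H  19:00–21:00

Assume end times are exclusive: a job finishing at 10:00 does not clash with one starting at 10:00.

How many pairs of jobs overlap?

9

Sorted by start: B, C, D, E, G, F, A, H.
C starts after B ends; B is clear from here.
D starts after C ends; C is clear from here.
E starts before D ends → D and E overlap.
G starts before D ends → D and G overlap.
F starts before D ends → D and F overlap.
A starts exactly when D ends (back-to-back, no overlap); D is clear from here.
G starts before E ends → E and G overlap.
F starts after E ends; E is clear from here.
F starts before G ends → G and F overlap.
A starts before G ends → G and A overlap.
H starts exactly when G ends (back-to-back, no overlap).
A starts before F ends → F and A overlap.
H starts before F ends → F and H overlap.
H starts before A ends → A and H overlap.
Overlapping pairs: A & F, A & G, A & H, D & E, D & F, D & G, E & G, F & G, F & H — 9 in total.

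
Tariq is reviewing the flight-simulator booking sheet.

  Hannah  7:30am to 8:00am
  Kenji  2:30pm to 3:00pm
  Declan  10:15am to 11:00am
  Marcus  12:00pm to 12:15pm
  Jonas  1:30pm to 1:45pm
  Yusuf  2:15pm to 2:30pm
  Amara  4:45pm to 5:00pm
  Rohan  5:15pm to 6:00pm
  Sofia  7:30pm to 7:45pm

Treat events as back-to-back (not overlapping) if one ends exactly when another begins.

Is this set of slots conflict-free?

Yes

Sorted by start: Hannah, Declan, Marcus, Jonas, Yusuf, Kenji, Amara, Rohan, Sofia.
Declan starts after Hannah ends; Hannah is clear from here.
Marcus starts after Declan ends; Declan is clear from here.
Jonas starts after Marcus ends; Marcus is clear from here.
Yusuf starts after Jonas ends; Jonas is clear from here.
Kenji starts exactly when Yusuf ends (back-to-back, no overlap); Yusuf is clear from here.
Amara starts after Kenji ends; Kenji is clear from here.
Rohan starts after Amara ends; Amara is clear from here.
Sofia starts after Rohan ends.
Every pair is clear; the schedule has no overlaps.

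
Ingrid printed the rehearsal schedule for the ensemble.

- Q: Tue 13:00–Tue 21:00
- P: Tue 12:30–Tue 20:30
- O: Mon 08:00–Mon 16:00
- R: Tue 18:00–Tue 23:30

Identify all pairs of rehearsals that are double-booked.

Sorted by start: O, P, Q, R.
P starts after O ends; O is clear from here.
Q starts before P ends → P and Q overlap.
R starts before P ends → P and R overlap.
R starts before Q ends → Q and R overlap.

P & Q, P & R, Q & R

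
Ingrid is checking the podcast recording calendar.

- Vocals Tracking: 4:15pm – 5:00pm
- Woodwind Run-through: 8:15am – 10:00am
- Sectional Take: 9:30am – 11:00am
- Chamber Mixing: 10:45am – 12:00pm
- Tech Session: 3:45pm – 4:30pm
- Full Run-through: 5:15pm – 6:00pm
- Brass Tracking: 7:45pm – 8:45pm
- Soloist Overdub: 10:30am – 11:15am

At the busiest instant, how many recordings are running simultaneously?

3

Sweep the timeline, counting +1 at each start and −1 at each end (ends before starts at a tie):
8:15am start Woodwind Run-through → 1
9:30am start Sectional Take → 2
10:00am end Woodwind Run-through → 1
10:30am start Soloist Overdub → 2
10:45am start Chamber Mixing → 3
11:00am end Sectional Take → 2
11:15am end Soloist Overdub → 1
12:00pm end Chamber Mixing → 0
3:45pm start Tech Session → 1
4:15pm start Vocals Tracking → 2
4:30pm end Tech Session → 1
5:00pm end Vocals Tracking → 0
5:15pm start Full Run-through → 1
6:00pm end Full Run-through → 0
7:45pm start Brass Tracking → 1
8:45pm end Brass Tracking → 0
Peak is 3, at 10:45am (Chamber Mixing, Sectional Take, Soloist Overdub).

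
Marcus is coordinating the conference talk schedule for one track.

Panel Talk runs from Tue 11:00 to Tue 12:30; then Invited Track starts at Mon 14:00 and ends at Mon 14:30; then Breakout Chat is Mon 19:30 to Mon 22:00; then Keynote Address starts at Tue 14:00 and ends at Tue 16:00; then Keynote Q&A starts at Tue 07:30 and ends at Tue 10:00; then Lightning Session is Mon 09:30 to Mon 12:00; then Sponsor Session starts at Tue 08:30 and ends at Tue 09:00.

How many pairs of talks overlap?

1

Check each pair: they overlap iff neither finishes before the other starts.
Sorted by start: Lightning Session, Invited Track, Breakout Chat, Keynote Q&A, Sponsor Session, Panel Talk, Keynote Address.
Invited Track starts after Lightning Session ends, so Lightning Session has no further overlaps.
Breakout Chat starts after Invited Track ends, so Invited Track has no further overlaps.
Keynote Q&A starts after Breakout Chat ends, so Breakout Chat has no further overlaps.
Sponsor Session starts before Keynote Q&A ends → Keynote Q&A and Sponsor Session overlap.
Panel Talk starts after Keynote Q&A ends, so Keynote Q&A has no further overlaps.
Panel Talk starts after Sponsor Session ends, so Sponsor Session has no further overlaps.
Keynote Address starts after Panel Talk ends.
Overlapping pairs: Keynote Q&A & Sponsor Session — 1 in total.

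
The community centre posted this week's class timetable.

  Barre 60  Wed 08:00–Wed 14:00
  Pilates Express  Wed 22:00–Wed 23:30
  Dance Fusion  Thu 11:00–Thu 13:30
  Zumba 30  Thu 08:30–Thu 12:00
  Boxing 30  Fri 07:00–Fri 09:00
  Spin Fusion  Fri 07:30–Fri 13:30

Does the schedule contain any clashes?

Sorted by start: Barre 60, Pilates Express, Zumba 30, Dance Fusion, Boxing 30, Spin Fusion.
Pilates Express starts after Barre 60 ends, so Barre 60 has no further overlaps.
Zumba 30 starts after Pilates Express ends, so Pilates Express has no further overlaps.
Dance Fusion starts before Zumba 30 ends → Zumba 30 and Dance Fusion overlap.
That's a conflict, so the schedule is not conflict-free.

Yes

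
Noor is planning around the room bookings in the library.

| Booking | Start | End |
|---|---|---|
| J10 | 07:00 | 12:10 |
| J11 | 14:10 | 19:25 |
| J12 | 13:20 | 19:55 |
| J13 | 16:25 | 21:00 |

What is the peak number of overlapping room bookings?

3

Sweep the timeline, counting +1 at each start and −1 at each end (ends before starts at a tie):
07:00 start J10 → 1
12:10 end J10 → 0
13:20 start J12 → 1
14:10 start J11 → 2
16:25 start J13 → 3
19:25 end J11 → 2
19:55 end J12 → 1
21:00 end J13 → 0
Peak is 3, at 16:25 (J11, J12, J13).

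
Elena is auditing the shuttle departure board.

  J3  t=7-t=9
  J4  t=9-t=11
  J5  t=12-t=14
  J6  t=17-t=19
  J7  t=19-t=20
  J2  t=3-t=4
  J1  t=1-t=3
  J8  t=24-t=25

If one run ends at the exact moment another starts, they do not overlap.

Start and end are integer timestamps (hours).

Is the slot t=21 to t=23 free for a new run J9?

Yes — the slot is free

J1: ends t=3 at or before J9 starts t=21 → clear.
J2: ends t=4 at or before J9 starts t=21 → clear.
J3: ends t=9 at or before J9 starts t=21 → clear.
J4: ends t=11 at or before J9 starts t=21 → clear.
J5: ends t=14 at or before J9 starts t=21 → clear.
J6: ends t=19 at or before J9 starts t=21 → clear.
J7: ends t=20 at or before J9 starts t=21 → clear.
J8: starts t=24 at or after J9 ends t=23 → clear.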